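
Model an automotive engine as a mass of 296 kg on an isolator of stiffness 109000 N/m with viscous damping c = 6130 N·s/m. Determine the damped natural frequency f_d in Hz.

ω_n = √(k/m) = √(109000/296) = 19.19 rad/s.
Critical damping c_c = 2√(k·m) = 2√(109000 × 296) = 11360 N·s/m, so ζ = c/c_c = 6130/11360 = 0.5396.
ω_d = ω_n√(1 − ζ²) = 19.19 × √(1 − 0.291) = 16.16 rad/s.
f_d = ω_d/(2π) = 2.571 Hz.

2.57 Hz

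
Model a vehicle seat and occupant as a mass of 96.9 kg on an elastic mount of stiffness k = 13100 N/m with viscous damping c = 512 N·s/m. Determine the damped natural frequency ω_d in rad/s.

11.3 rad/s

ω_n = √(k/m) = √(13100/96.9) = 11.63 rad/s.
Critical damping c_c = 2√(k·m) = 2√(13100 × 96.9) = 2253 N·s/m, so ζ = c/c_c = 512/2253 = 0.2272.
ω_d = ω_n√(1 − ζ²) = 11.63 × √(1 − 0.0516) = 11.32 rad/s.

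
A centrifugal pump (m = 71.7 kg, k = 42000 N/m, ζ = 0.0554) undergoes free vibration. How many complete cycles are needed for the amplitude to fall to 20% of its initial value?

5 cycles

Logarithmic decrement δ = 2πζ/√(1 − ζ²) = 2π × 0.05540/√(1 − 0.00307) = 0.3486.
x_n/x₀ = e^(−nδ) ≤ 0.2; take ln: n ≥ ln(1/0.2)/δ = 1.609/0.3486 = 4.617.
So 5 complete cycles are required.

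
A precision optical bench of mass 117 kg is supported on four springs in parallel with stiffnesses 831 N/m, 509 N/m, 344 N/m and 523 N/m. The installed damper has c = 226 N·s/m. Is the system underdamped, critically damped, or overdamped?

Parallel springs add: k_eq = 831 + 509 + 344 + 523 = 2207 N/m.
c_c = 2√(k_eq·m) = 1016 N·s/m; ζ = c/c_c = 226/1016 = 0.222.
Since ζ < 1 the system is underdamped.

underdamped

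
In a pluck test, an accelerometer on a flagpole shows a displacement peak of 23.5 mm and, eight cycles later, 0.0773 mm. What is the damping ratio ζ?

Logarithmic decrement δ = (1/n)·ln(x₀/x_n) = (1/8)·ln(23.5/0.0773) = (1/8)·ln(304.0) = 0.7146.
ζ = δ/√(4π² + δ²) = 0.7146/√(39.48 + 0.511) = 0.7146/6.324 = 0.1130.

0.113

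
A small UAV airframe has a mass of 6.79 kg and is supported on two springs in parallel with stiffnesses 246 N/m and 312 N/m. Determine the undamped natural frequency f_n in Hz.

1.44 Hz

Parallel springs add: k_eq = 246 + 312 = 558.0 N/m.
ω_n = √(k_eq/m) = √(558.0/6.79) = √82.18 = 9.065 rad/s.
f_n = ω_n/(2π) = 9.065/6.283 = 1.443 Hz.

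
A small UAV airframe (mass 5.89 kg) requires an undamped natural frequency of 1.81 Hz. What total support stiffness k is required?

762 N/m

ω_n = 2πf_n = 2π × 1.81 = 11.37 rad/s.
k = m·ω_n² = 5.89 × 11.37² = 5.89 × 129.3 = 761.8 N/m.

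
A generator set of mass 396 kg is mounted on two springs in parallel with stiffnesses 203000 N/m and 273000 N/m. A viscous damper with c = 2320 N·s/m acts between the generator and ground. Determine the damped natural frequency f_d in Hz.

Parallel springs add: k_eq = 203000 + 273000 = 476000 N/m.
ω_n = √(k_eq/m) = √(476000/396) = 34.67 rad/s.
Critical damping c_c = 2√(k_eq·m) = 2√(476000 × 396) = 27460 N·s/m, so ζ = c/c_c = 2320/27460 = 0.08449.
ω_d = ω_n√(1 − ζ²) = 34.67 × √(1 − 0.00714) = 34.55 rad/s.
f_d = ω_d/(2π) = 5.498 Hz.

5.50 Hz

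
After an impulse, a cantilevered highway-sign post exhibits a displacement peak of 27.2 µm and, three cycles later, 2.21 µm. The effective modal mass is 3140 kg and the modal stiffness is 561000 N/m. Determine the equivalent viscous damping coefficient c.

11100 N·s/m

Logarithmic decrement δ = (1/n)·ln(x₀/x_n) = (1/3)·ln(27.2/2.21) = (1/3)·ln(12.31) = 0.8367.
ζ = δ/√(4π² + δ²) = 0.8367/√(39.48 + 0.700) = 0.8367/6.339 = 0.1320.
c = ζ · 2√(km) = 0.1320 × 2√(561000 × 3140) = 0.1320 × 83940 = 11080 N·s/m.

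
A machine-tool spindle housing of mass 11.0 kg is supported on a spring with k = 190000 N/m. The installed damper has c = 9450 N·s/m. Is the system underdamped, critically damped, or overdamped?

c_c = 2√(k·m) = 2891 N·s/m; ζ = c/c_c = 9450/2891 = 3.27.
Since ζ > 1 the system is overdamped.

overdamped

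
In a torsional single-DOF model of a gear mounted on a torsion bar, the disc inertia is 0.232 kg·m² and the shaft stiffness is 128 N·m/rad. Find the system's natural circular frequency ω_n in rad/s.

ω_n = √(k_t/J) = √(128/0.232) = √551.7 = 23.49 rad/s.

23.5 rad/s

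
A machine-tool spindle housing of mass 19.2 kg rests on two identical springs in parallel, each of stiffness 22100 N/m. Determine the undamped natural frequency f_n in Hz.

7.64 Hz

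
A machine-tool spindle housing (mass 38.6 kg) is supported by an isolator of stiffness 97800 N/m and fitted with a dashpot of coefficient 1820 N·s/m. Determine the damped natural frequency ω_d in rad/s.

ω_n = √(k/m) = √(97800/38.6) = 50.34 rad/s.
Critical damping c_c = 2√(k·m) = 2√(97800 × 38.6) = 3886 N·s/m, so ζ = c/c_c = 1820/3886 = 0.4684.
ω_d = ω_n√(1 − ζ²) = 50.34 × √(1 − 0.219) = 44.47 rad/s.

44.5 rad/s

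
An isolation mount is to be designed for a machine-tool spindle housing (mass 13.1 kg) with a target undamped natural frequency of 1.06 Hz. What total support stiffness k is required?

ω_n = 2πf_n = 2π × 1.06 = 6.660 rad/s.
k = m·ω_n² = 13.1 × 6.660² = 13.1 × 44.36 = 581.1 N/m.

581 N/m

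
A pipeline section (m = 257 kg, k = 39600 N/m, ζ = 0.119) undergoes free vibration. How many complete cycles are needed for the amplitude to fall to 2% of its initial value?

Logarithmic decrement δ = 2πζ/√(1 − ζ²) = 2π × 0.1190/√(1 − 0.0142) = 0.7531.
x_n/x₀ = e^(−nδ) ≤ 0.02; take ln: n ≥ ln(1/0.02)/δ = 3.912/0.7531 = 5.195.
So 6 complete cycles are required.

6 cycles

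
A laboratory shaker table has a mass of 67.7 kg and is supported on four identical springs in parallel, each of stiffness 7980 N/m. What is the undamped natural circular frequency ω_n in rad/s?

21.7 rad/s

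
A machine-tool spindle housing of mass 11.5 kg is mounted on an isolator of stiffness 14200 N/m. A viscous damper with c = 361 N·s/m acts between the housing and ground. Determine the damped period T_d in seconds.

ω_n = √(k/m) = √(14200/11.5) = 35.14 rad/s.
Critical damping c_c = 2√(k·m) = 2√(14200 × 11.5) = 808.2 N·s/m, so ζ = c/c_c = 361/808.2 = 0.4467.
ω_d = ω_n√(1 − ζ²) = 35.14 × √(1 − 0.200) = 31.44 rad/s.
T_d = 2π/ω_d = 0.1999 s.

0.200 s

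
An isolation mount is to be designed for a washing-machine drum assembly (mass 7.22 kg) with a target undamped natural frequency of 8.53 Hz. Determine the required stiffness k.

ω_n = 2πf_n = 2π × 8.53 = 53.60 rad/s.
k = m·ω_n² = 7.22 × 53.60² = 7.22 × 2872 = 20740 N/m.

20700 N/m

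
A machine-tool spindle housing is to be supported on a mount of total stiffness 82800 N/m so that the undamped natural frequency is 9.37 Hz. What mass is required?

ω_n = 2πf_n = 2π × 9.37 = 58.87 rad/s.
m = k/ω_n² = 82800/58.87² = 82800/3466 = 23.89 kg.

23.9 kg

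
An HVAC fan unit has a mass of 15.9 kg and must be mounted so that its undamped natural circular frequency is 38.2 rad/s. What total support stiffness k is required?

23200 N/m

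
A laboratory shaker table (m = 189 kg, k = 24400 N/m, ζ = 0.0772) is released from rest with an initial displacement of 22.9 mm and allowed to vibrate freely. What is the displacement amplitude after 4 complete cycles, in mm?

3.27 mm

Logarithmic decrement δ = 2πζ/√(1 − ζ²) = 2π × 0.07720/√(1 − 0.00596) = 0.4865.
After n cycles, x_n/x₀ = e^(−nδ), so x_4 = 22.9 × e^(−4 × 0.4865) = 22.9 × 0.1428 = 3.271 mm.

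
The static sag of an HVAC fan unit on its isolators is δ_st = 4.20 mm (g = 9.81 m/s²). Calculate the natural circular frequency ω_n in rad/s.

48.3 rad/s

ω_n = √(g/δ_st) = √(9.81/0.00420) = √2336 = 48.33 rad/s.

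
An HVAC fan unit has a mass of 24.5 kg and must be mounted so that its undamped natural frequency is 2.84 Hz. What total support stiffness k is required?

7800 N/m

ω_n = 2πf_n = 2π × 2.84 = 17.84 rad/s.
k = m·ω_n² = 24.5 × 17.84² = 24.5 × 318.4 = 7801 N/m.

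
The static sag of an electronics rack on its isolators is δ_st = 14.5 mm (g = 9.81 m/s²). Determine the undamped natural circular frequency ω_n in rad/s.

26.0 rad/s

ω_n = √(g/δ_st) = √(9.81/0.0145) = √676.6 = 26.01 rad/s.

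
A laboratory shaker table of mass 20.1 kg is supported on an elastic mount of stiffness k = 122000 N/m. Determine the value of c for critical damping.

3130 N·s/m

c_c = 2√(k·m) = 2√(122000 × 20.1) = 2 × 1566 = 3132 N·s/m.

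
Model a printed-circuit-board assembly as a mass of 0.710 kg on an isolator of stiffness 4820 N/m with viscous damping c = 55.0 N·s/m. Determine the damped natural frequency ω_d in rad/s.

ω_n = √(k/m) = √(4820/0.710) = 82.39 rad/s.
Critical damping c_c = 2√(k·m) = 2√(4820 × 0.710) = 117.0 N·s/m, so ζ = c/c_c = 55.0/117.0 = 0.4701.
ω_d = ω_n√(1 − ζ²) = 82.39 × √(1 − 0.221) = 72.72 rad/s.

72.7 rad/s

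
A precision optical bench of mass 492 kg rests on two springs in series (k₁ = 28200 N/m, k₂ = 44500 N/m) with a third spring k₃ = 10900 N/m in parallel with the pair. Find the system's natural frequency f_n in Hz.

1.20 Hz

Series pair: k_s = k₁k₂/(k₁+k₂) = (28200)(44500)/(28200 + 44500) = 17260 N/m. In parallel with k₃: k_eq = 17260 + 10900 = 28160 N/m.
ω_n = √(k_eq/m) = √(28160/492) = √57.24 = 7.566 rad/s.
f_n = ω_n/(2π) = 7.566/6.283 = 1.204 Hz.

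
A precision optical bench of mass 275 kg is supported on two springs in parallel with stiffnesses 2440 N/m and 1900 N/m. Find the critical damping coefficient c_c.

2180 N·s/m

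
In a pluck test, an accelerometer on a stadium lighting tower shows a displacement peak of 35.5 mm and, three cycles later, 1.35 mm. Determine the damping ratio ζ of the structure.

0.171

Logarithmic decrement δ = (1/n)·ln(x₀/x_n) = (1/3)·ln(35.5/1.35) = (1/3)·ln(26.30) = 1.090.
ζ = δ/√(4π² + δ²) = 1.090/√(39.48 + 1.19) = 1.090/6.377 = 0.1709.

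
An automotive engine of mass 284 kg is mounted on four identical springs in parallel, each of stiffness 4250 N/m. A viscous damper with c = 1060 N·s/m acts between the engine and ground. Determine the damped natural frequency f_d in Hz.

Parallel springs add: k_eq = 4 × 4250 = 17000 N/m.
ω_n = √(k_eq/m) = √(17000/284) = 7.737 rad/s.
Critical damping c_c = 2√(k_eq·m) = 2√(17000 × 284) = 4395 N·s/m, so ζ = c/c_c = 1060/4395 = 0.2412.
ω_d = ω_n√(1 − ζ²) = 7.737 × √(1 − 0.0582) = 7.508 rad/s.
f_d = ω_d/(2π) = 1.195 Hz.

1.20 Hz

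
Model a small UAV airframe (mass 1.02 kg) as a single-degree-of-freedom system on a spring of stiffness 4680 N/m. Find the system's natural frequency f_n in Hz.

10.8 Hz

ω_n = √(k/m) = √(4680/1.02) = √4588 = 67.74 rad/s.
f_n = ω_n/(2π) = 67.74/6.283 = 10.78 Hz.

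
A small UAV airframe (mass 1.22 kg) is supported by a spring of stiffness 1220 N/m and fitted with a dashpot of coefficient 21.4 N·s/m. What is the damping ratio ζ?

0.277

ω_n = √(k/m) = √(1220/1.22) = 31.62 rad/s.
Critical damping c_c = 2√(k·m) = 2√(1220 × 1.22) = 77.16 N·s/m, so ζ = c/c_c = 21.4/77.16 = 0.2773.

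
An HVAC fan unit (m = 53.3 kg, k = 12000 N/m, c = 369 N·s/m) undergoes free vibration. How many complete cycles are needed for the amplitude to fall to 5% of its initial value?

ζ = c/(2√(km)) = 369/(2√(12000 × 53.3)) = 369/1599 = 0.2307.
Logarithmic decrement δ = 2πζ/√(1 − ζ²) = 2π × 0.2307/√(1 − 0.0532) = 1.490.
x_n/x₀ = e^(−nδ) ≤ 0.05; take ln: n ≥ ln(1/0.05)/δ = 2.996/1.490 = 2.011.
So 3 complete cycles are required.

3 cycles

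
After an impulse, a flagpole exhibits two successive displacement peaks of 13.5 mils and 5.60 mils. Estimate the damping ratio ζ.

0.139

Logarithmic decrement δ = (1/n)·ln(x₀/x_n) = (1/1)·ln(13.5/5.60) = (1/1)·ln(2.411) = 0.8799.
ζ = δ/√(4π² + δ²) = 0.8799/√(39.48 + 0.774) = 0.8799/6.345 = 0.1387.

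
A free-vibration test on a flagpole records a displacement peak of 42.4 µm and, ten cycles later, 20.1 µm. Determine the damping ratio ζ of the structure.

Logarithmic decrement δ = (1/n)·ln(x₀/x_n) = (1/10)·ln(42.4/20.1) = (1/10)·ln(2.109) = 0.07464.
ζ = δ/√(4π² + δ²) = 0.07464/√(39.48 + 0.00557) = 0.07464/6.284 = 0.01188.

0.0119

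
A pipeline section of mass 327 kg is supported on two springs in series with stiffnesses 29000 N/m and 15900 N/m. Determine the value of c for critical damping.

3670 N·s/m

Series springs: 1/k_eq = 1/29000 + 1/15900 = 9.738×10^-5, so k_eq = 10270 N/m.
c_c = 2√(k_eq·m) = 2√(10270 × 327) = 2 × 1833 = 3665 N·s/m.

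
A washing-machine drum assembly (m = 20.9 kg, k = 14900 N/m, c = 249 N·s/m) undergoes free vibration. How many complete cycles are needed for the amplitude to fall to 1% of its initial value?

ζ = c/(2√(km)) = 249/(2√(14900 × 20.9)) = 249/1116 = 0.2231.
Logarithmic decrement δ = 2πζ/√(1 − ζ²) = 2π × 0.2231/√(1 − 0.0498) = 1.438.
x_n/x₀ = e^(−nδ) ≤ 0.01; take ln: n ≥ ln(1/0.01)/δ = 4.605/1.438 = 3.202.
So 4 complete cycles are required.

4 cycles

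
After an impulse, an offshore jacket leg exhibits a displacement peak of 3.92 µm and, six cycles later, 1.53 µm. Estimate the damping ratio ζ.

0.0249

Logarithmic decrement δ = (1/n)·ln(x₀/x_n) = (1/6)·ln(3.92/1.53) = (1/6)·ln(2.562) = 0.1568.
ζ = δ/√(4π² + δ²) = 0.1568/√(39.48 + 0.0246) = 0.1568/6.285 = 0.02495.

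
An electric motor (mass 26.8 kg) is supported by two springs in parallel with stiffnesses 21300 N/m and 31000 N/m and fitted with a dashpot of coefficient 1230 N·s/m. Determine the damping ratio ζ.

Parallel springs add: k_eq = 21300 + 31000 = 52300 N/m.
ω_n = √(k_eq/m) = √(52300/26.8) = 44.18 rad/s.
Critical damping c_c = 2√(k_eq·m) = 2√(52300 × 26.8) = 2368 N·s/m, so ζ = c/c_c = 1230/2368 = 0.5195.

0.519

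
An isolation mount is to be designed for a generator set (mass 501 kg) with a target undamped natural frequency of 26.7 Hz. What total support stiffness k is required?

14100000 N/m

ω_n = 2πf_n = 2π × 26.7 = 167.8 rad/s.
k = m·ω_n² = 501 × 167.8² = 501 × 28140 = 14100000 N/m.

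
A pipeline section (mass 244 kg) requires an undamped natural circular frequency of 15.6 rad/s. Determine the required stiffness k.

59400 N/m

k = m·ω_n² = 244 × 15.60² = 244 × 243.4 = 59380 N/m.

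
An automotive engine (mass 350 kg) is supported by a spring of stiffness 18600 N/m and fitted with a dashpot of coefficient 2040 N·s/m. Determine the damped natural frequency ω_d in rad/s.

6.68 rad/s

ω_n = √(k/m) = √(18600/350) = 7.290 rad/s.
Critical damping c_c = 2√(k·m) = 2√(18600 × 350) = 5103 N·s/m, so ζ = c/c_c = 2040/5103 = 0.3998.
ω_d = ω_n√(1 − ζ²) = 7.290 × √(1 − 0.160) = 6.682 rad/s.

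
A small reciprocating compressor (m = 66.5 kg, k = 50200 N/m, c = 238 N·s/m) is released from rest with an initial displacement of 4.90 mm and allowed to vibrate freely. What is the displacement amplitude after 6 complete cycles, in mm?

ζ = c/(2√(km)) = 238/(2√(50200 × 66.5)) = 238/3654 = 0.06513.
Logarithmic decrement δ = 2πζ/√(1 − ζ²) = 2π × 0.06513/√(1 − 0.00424) = 0.4101.
After n cycles, x_n/x₀ = e^(−nδ), so x_6 = 4.90 × e^(−6 × 0.4101) = 4.90 × 0.08538 = 0.4184 mm.

0.418 mm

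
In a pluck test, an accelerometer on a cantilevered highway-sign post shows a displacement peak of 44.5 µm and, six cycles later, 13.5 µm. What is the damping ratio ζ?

Logarithmic decrement δ = (1/n)·ln(x₀/x_n) = (1/6)·ln(44.5/13.5) = (1/6)·ln(3.296) = 0.1988.
ζ = δ/√(4π² + δ²) = 0.1988/√(39.48 + 0.0395) = 0.1988/6.286 = 0.03162.

0.0316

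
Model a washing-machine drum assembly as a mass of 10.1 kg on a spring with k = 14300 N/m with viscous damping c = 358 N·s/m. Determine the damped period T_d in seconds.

0.189 s

ω_n = √(k/m) = √(14300/10.1) = 37.63 rad/s.
Critical damping c_c = 2√(k·m) = 2√(14300 × 10.1) = 760.1 N·s/m, so ζ = c/c_c = 358/760.1 = 0.4710.
ω_d = ω_n√(1 − ζ²) = 37.63 × √(1 − 0.222) = 33.19 rad/s.
T_d = 2π/ω_d = 0.1893 s.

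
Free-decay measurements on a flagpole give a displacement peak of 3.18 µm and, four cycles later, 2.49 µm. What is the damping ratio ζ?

0.00973

Logarithmic decrement δ = (1/n)·ln(x₀/x_n) = (1/4)·ln(3.18/2.49) = (1/4)·ln(1.277) = 0.06115.
ζ = δ/√(4π² + δ²) = 0.06115/√(39.48 + 0.00374) = 0.06115/6.283 = 0.009732.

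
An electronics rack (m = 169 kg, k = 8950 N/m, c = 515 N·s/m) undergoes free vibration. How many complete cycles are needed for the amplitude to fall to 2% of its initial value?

3 cycles

ζ = c/(2√(km)) = 515/(2√(8950 × 169)) = 515/2460 = 0.2094.
Logarithmic decrement δ = 2πζ/√(1 − ζ²) = 2π × 0.2094/√(1 − 0.0438) = 1.345.
x_n/x₀ = e^(−nδ) ≤ 0.02; take ln: n ≥ ln(1/0.02)/δ = 3.912/1.345 = 2.908.
So 3 complete cycles are required.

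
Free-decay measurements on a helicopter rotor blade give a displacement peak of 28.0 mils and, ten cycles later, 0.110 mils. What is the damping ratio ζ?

0.0878

Logarithmic decrement δ = (1/n)·ln(x₀/x_n) = (1/10)·ln(28.0/0.110) = (1/10)·ln(254.5) = 0.5539.
ζ = δ/√(4π² + δ²) = 0.5539/√(39.48 + 0.307) = 0.5539/6.308 = 0.08782.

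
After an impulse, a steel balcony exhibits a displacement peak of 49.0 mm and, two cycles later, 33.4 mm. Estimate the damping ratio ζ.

0.0305

Logarithmic decrement δ = (1/n)·ln(x₀/x_n) = (1/2)·ln(49.0/33.4) = (1/2)·ln(1.467) = 0.1916.
ζ = δ/√(4π² + δ²) = 0.1916/√(39.48 + 0.0367) = 0.1916/6.286 = 0.03049.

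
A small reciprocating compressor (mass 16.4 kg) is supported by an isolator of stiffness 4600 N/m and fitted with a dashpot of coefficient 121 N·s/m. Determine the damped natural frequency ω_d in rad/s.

16.3 rad/s

ω_n = √(k/m) = √(4600/16.4) = 16.75 rad/s.
Critical damping c_c = 2√(k·m) = 2√(4600 × 16.4) = 549.3 N·s/m, so ζ = c/c_c = 121/549.3 = 0.2203.
ω_d = ω_n√(1 − ζ²) = 16.75 × √(1 − 0.0485) = 16.34 rad/s.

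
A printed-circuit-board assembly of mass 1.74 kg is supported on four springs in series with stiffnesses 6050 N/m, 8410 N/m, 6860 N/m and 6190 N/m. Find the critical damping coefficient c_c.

Series springs: 1/k_eq = 1/6050 + 1/8410 + 1/6860 + 1/6190 = 0.0005915, so k_eq = 1691 N/m.
c_c = 2√(k_eq·m) = 2√(1691 × 1.74) = 2 × 54.24 = 108.5 N·s/m.

108 N·s/m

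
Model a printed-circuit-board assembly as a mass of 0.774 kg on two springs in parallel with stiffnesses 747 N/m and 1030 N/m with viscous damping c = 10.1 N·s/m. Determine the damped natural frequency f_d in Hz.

7.55 Hz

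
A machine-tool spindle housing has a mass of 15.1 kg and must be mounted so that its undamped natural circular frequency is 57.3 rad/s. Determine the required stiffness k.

49600 N/m

k = m·ω_n² = 15.1 × 57.30² = 15.1 × 3283 = 49580 N/m.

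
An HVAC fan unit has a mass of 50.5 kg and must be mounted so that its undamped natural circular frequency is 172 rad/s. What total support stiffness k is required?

1490000 N/m

k = m·ω_n² = 50.5 × 172.0² = 50.5 × 29580 = 1494000 N/m.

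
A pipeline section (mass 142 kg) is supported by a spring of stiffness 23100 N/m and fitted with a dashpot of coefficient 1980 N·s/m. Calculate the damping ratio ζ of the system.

ω_n = √(k/m) = √(23100/142) = 12.75 rad/s.
Critical damping c_c = 2√(k·m) = 2√(23100 × 142) = 3622 N·s/m, so ζ = c/c_c = 1980/3622 = 0.5466.

0.547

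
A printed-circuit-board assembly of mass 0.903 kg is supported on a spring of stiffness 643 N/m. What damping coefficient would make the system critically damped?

48.2 N·s/m

c_c = 2√(k·m) = 2√(643.0 × 0.903) = 2 × 24.10 = 48.19 N·s/m.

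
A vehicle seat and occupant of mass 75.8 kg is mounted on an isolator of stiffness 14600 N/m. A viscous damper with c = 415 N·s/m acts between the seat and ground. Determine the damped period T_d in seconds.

ω_n = √(k/m) = √(14600/75.8) = 13.88 rad/s.
Critical damping c_c = 2√(k·m) = 2√(14600 × 75.8) = 2104 N·s/m, so ζ = c/c_c = 415/2104 = 0.1972.
ω_d = ω_n√(1 − ζ²) = 13.88 × √(1 − 0.0389) = 13.61 rad/s.
T_d = 2π/ω_d = 0.4618 s.

0.462 s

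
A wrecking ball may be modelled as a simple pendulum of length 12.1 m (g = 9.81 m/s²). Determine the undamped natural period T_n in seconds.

For a simple pendulum ω_n = √(g/L) = √(9.81/12.1) = √0.8107 = 0.9004 rad/s.
T_n = 2π/ω_n = 6.283/0.9004 = 6.978 s.

6.98 s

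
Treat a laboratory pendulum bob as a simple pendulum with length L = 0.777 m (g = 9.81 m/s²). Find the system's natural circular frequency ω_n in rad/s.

3.55 rad/s

For a simple pendulum ω_n = √(g/L) = √(9.81/0.777) = √12.63 = 3.553 rad/s.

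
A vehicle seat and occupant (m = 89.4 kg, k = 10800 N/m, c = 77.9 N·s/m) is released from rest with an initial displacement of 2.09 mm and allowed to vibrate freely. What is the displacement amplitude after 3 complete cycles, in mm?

0.989 mm

ζ = c/(2√(km)) = 77.9/(2√(10800 × 89.4)) = 77.9/1965 = 0.03964.
Logarithmic decrement δ = 2πζ/√(1 − ζ²) = 2π × 0.03964/√(1 − 0.00157) = 0.2493.
After n cycles, x_n/x₀ = e^(−nδ), so x_3 = 2.09 × e^(−3 × 0.2493) = 2.09 × 0.4734 = 0.9894 mm.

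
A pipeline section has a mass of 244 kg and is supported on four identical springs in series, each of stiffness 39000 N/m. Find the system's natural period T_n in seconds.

Series springs: 1/k_eq = 4/39000, so k_eq = 39000/4 = 9750 N/m.
ω_n = √(k_eq/m) = √(9750/244) = √39.96 = 6.321 rad/s.
T_n = 2π/ω_n = 6.283/6.321 = 0.9940 s.

0.994 s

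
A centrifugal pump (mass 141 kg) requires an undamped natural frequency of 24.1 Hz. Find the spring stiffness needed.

ω_n = 2πf_n = 2π × 24.1 = 151.4 rad/s.
k = m·ω_n² = 141 × 151.4² = 141 × 22930 = 3233000 N/m.

3230000 N/m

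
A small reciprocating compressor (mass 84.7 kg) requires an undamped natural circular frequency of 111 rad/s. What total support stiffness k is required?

k = m·ω_n² = 84.7 × 111.0² = 84.7 × 12320 = 1044000 N/m.

1040000 N/m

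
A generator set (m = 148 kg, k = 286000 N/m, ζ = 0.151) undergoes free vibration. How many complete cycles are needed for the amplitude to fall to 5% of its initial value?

Logarithmic decrement δ = 2πζ/√(1 − ζ²) = 2π × 0.1510/√(1 − 0.0228) = 0.9598.
x_n/x₀ = e^(−nδ) ≤ 0.05; take ln: n ≥ ln(1/0.05)/δ = 2.996/0.9598 = 3.121.
So 4 complete cycles are required.

4 cycles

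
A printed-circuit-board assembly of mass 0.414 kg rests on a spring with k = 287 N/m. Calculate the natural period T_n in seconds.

0.239 s

ω_n = √(k/m) = √(287.0/0.414) = √693.2 = 26.33 rad/s.
T_n = 2π/ω_n = 6.283/26.33 = 0.2386 s.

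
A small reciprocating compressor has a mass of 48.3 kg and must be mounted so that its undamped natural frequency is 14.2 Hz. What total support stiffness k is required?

384000 N/m

ω_n = 2πf_n = 2π × 14.2 = 89.22 rad/s.
k = m·ω_n² = 48.3 × 89.22² = 48.3 × 7960 = 384500 N/m.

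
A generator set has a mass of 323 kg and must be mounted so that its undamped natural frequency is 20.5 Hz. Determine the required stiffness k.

5360000 N/m

ω_n = 2πf_n = 2π × 20.5 = 128.8 rad/s.
k = m·ω_n² = 323 × 128.8² = 323 × 16590 = 5359000 N/m.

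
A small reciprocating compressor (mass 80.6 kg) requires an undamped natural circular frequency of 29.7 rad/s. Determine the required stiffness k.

k = m·ω_n² = 80.6 × 29.70² = 80.6 × 882.1 = 71100 N/m.

71100 N/m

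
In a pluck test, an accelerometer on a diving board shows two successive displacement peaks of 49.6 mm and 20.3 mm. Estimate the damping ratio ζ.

Logarithmic decrement δ = (1/n)·ln(x₀/x_n) = (1/1)·ln(49.6/20.3) = (1/1)·ln(2.443) = 0.8934.
ζ = δ/√(4π² + δ²) = 0.8934/√(39.48 + 0.798) = 0.8934/6.346 = 0.1408.

0.141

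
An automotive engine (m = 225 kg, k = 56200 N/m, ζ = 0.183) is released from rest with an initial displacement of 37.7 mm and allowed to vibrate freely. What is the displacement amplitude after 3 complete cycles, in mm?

1.13 mm

Logarithmic decrement δ = 2πζ/√(1 − ζ²) = 2π × 0.1830/√(1 − 0.0335) = 1.170.
After n cycles, x_n/x₀ = e^(−nδ), so x_3 = 37.7 × e^(−3 × 1.170) = 37.7 × 0.02994 = 1.129 mm.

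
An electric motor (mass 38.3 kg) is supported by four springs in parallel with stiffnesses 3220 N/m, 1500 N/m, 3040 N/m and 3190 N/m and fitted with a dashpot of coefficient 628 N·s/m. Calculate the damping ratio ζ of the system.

0.485

Parallel springs add: k_eq = 3220 + 1500 + 3040 + 3190 = 10950 N/m.
ω_n = √(k_eq/m) = √(10950/38.3) = 16.91 rad/s.
Critical damping c_c = 2√(k_eq·m) = 2√(10950 × 38.3) = 1295 N·s/m, so ζ = c/c_c = 628/1295 = 0.4849.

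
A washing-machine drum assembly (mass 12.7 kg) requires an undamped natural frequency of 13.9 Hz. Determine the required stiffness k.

96900 N/m

ω_n = 2πf_n = 2π × 13.9 = 87.34 rad/s.
k = m·ω_n² = 12.7 × 87.34² = 12.7 × 7628 = 96870 N/m.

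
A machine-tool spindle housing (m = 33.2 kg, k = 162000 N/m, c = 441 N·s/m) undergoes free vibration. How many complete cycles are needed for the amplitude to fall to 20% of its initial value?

ζ = c/(2√(km)) = 441/(2√(162000 × 33.2)) = 441/4638 = 0.09508.
Logarithmic decrement δ = 2πζ/√(1 − ζ²) = 2π × 0.09508/√(1 − 0.00904) = 0.6001.
x_n/x₀ = e^(−nδ) ≤ 0.2; take ln: n ≥ ln(1/0.2)/δ = 1.609/0.6001 = 2.682.
So 3 complete cycles are required.

3 cycles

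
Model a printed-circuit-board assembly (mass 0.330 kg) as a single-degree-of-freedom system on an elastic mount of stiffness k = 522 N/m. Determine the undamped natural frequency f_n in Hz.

6.33 Hz

ω_n = √(k/m) = √(522.0/0.330) = √1582 = 39.77 rad/s.
f_n = ω_n/(2π) = 39.77/6.283 = 6.330 Hz.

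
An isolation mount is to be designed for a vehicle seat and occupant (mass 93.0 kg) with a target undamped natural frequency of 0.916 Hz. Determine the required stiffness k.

ω_n = 2πf_n = 2π × 0.916 = 5.755 rad/s.
k = m·ω_n² = 93.0 × 5.755² = 93.0 × 33.12 = 3081 N/m.

3080 N/m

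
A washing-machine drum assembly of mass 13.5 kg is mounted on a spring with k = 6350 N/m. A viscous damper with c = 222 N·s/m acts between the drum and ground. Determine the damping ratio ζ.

0.379

ω_n = √(k/m) = √(6350/13.5) = 21.69 rad/s.
Critical damping c_c = 2√(k·m) = 2√(6350 × 13.5) = 585.6 N·s/m, so ζ = c/c_c = 222/585.6 = 0.3791.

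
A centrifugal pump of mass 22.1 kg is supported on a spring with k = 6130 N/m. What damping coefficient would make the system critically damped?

736 N·s/m

c_c = 2√(k·m) = 2√(6130 × 22.1) = 2 × 368.1 = 736.1 N·s/m.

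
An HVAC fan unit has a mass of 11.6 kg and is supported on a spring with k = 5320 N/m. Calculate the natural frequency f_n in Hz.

3.41 Hz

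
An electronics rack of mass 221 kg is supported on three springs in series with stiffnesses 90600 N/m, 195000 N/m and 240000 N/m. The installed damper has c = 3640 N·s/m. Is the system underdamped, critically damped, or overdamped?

underdamped

Series springs: 1/k_eq = 1/90600 + 1/195000 + 1/240000 = 2.033×10^-5, so k_eq = 49180 N/m.
c_c = 2√(k_eq·m) = 6594 N·s/m; ζ = c/c_c = 3640/6594 = 0.552.
Since ζ < 1 the system is underdamped.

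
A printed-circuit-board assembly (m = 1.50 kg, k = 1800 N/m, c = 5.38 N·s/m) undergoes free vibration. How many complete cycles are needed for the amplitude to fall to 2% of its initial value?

13 cycles

ζ = c/(2√(km)) = 5.38/(2√(1800 × 1.50)) = 5.38/103.9 = 0.05177.
Logarithmic decrement δ = 2πζ/√(1 − ζ²) = 2π × 0.05177/√(1 − 0.00268) = 0.3257.
x_n/x₀ = e^(−nδ) ≤ 0.02; take ln: n ≥ ln(1/0.02)/δ = 3.912/0.3257 = 12.01.
So 13 complete cycles are required.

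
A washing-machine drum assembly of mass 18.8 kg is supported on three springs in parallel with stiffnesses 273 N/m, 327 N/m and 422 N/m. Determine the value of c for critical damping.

277 N·s/m

Parallel springs add: k_eq = 273 + 327 + 422 = 1022 N/m.
c_c = 2√(k_eq·m) = 2√(1022 × 18.8) = 2 × 138.6 = 277.2 N·s/m.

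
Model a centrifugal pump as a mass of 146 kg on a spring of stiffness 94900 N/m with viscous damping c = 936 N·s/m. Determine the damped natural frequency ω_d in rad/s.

25.3 rad/s

ω_n = √(k/m) = √(94900/146) = 25.50 rad/s.
Critical damping c_c = 2√(k·m) = 2√(94900 × 146) = 7445 N·s/m, so ζ = c/c_c = 936/7445 = 0.1257.
ω_d = ω_n√(1 − ζ²) = 25.50 × √(1 − 0.0158) = 25.29 rad/s.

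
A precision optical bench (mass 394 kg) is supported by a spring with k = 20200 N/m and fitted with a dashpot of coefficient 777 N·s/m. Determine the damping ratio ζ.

ω_n = √(k/m) = √(20200/394) = 7.160 rad/s.
Critical damping c_c = 2√(k·m) = 2√(20200 × 394) = 5642 N·s/m, so ζ = c/c_c = 777/5642 = 0.1377.

0.138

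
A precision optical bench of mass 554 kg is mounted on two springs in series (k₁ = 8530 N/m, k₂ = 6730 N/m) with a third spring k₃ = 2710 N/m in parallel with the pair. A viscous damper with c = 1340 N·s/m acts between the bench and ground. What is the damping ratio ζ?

Series pair: k_s = k₁k₂/(k₁+k₂) = (8530)(6730)/(8530 + 6730) = 3762 N/m. In parallel with k₃: k_eq = 3762 + 2710 = 6472 N/m.
ω_n = √(k_eq/m) = √(6472/554) = 3.418 rad/s.
Critical damping c_c = 2√(k_eq·m) = 2√(6472 × 554) = 3787 N·s/m, so ζ = c/c_c = 1340/3787 = 0.3538.

0.354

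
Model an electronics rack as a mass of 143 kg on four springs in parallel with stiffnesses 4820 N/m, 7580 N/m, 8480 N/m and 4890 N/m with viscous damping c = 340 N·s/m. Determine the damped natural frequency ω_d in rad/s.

13.4 rad/s

Parallel springs add: k_eq = 4820 + 7580 + 8480 + 4890 = 25770 N/m.
ω_n = √(k_eq/m) = √(25770/143) = 13.42 rad/s.
Critical damping c_c = 2√(k_eq·m) = 2√(25770 × 143) = 3839 N·s/m, so ζ = c/c_c = 340/3839 = 0.08856.
ω_d = ω_n√(1 − ζ²) = 13.42 × √(1 − 0.00784) = 13.37 rad/s.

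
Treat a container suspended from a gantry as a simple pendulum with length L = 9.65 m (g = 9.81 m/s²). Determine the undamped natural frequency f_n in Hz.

0.160 Hz

For a simple pendulum ω_n = √(g/L) = √(9.81/9.65) = √1.017 = 1.008 rad/s.
f_n = ω_n/(2π) = 1.008/6.283 = 0.1605 Hz.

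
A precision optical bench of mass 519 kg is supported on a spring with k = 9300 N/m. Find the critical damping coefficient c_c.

4390 N·s/m

c_c = 2√(k·m) = 2√(9300 × 519) = 2 × 2197 = 4394 N·s/m.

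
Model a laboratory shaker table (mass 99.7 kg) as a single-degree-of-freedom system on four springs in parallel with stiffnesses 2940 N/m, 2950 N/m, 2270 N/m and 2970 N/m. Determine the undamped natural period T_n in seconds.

Parallel springs add: k_eq = 2940 + 2950 + 2270 + 2970 = 11130 N/m.
ω_n = √(k_eq/m) = √(11130/99.7) = √111.6 = 10.57 rad/s.
T_n = 2π/ω_n = 6.283/10.57 = 0.5947 s.

0.595 s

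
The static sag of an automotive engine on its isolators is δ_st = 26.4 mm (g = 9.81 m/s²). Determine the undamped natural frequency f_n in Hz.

ω_n = √(g/δ_st) = √(9.81/0.0264) = √371.6 = 19.28 rad/s.
f_n = ω_n/(2π) = 19.28/6.283 = 3.068 Hz.

3.07 Hz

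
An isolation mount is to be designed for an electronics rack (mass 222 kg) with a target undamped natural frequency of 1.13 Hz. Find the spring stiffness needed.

11200 N/m

ω_n = 2πf_n = 2π × 1.13 = 7.100 rad/s.
k = m·ω_n² = 222 × 7.100² = 222 × 50.41 = 11190 N/m.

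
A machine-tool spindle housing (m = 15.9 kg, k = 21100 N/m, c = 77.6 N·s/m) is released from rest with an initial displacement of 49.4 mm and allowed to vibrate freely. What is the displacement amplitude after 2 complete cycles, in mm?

21.2 mm

ζ = c/(2√(km)) = 77.6/(2√(21100 × 15.9)) = 77.6/1158 = 0.06699.
Logarithmic decrement δ = 2πζ/√(1 − ζ²) = 2π × 0.06699/√(1 − 0.00449) = 0.4218.
After n cycles, x_n/x₀ = e^(−nδ), so x_2 = 49.4 × e^(−2 × 0.4218) = 49.4 × 0.4301 = 21.25 mm.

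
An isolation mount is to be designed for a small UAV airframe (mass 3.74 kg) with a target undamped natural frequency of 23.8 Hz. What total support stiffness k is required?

83600 N/m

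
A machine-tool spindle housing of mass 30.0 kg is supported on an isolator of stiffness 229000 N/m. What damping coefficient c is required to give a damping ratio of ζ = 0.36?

c_c = 2√(k·m) = 2√(229000 × 30.0) = 5242 N·s/m.
c = ζ·c_c = 0.36 × 5242 = 1887 N·s/m.

1890 N·s/m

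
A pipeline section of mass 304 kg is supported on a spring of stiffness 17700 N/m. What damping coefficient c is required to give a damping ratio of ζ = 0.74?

c_c = 2√(k·m) = 2√(17700 × 304) = 4639 N·s/m.
c = ζ·c_c = 0.74 × 4639 = 3433 N·s/m.

3430 N·s/m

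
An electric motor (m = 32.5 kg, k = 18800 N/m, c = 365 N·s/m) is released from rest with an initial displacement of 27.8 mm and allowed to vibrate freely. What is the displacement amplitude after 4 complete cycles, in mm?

ζ = c/(2√(km)) = 365/(2√(18800 × 32.5)) = 365/1563 = 0.2335.
Logarithmic decrement δ = 2πζ/√(1 − ζ²) = 2π × 0.2335/√(1 − 0.0545) = 1.509.
After n cycles, x_n/x₀ = e^(−nδ), so x_4 = 27.8 × e^(−4 × 1.509) = 27.8 × 0.002394 = 0.06656 mm.

0.0666 mm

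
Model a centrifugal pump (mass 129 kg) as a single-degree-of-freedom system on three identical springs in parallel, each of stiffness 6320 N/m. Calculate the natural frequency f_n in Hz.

Parallel springs add: k_eq = 3 × 6320 = 18960 N/m.
ω_n = √(k_eq/m) = √(18960/129) = √147.0 = 12.12 rad/s.
f_n = ω_n/(2π) = 12.12/6.283 = 1.929 Hz.

1.93 Hz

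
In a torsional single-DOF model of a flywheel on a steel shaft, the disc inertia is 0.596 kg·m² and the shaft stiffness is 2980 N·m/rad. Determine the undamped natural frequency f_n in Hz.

ω_n = √(k_t/J) = √(2980/0.596) = √5000 = 70.71 rad/s.
f_n = ω_n/(2π) = 70.71/6.283 = 11.25 Hz.

11.3 Hz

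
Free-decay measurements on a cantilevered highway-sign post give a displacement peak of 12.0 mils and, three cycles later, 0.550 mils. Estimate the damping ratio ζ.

0.161

Logarithmic decrement δ = (1/n)·ln(x₀/x_n) = (1/3)·ln(12.0/0.550) = (1/3)·ln(21.82) = 1.028.
ζ = δ/√(4π² + δ²) = 1.028/√(39.48 + 1.06) = 1.028/6.367 = 0.1614.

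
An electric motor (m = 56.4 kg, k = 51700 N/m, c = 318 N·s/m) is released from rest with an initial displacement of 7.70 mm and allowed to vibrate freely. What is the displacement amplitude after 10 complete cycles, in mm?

0.0216 mm

ζ = c/(2√(km)) = 318/(2√(51700 × 56.4)) = 318/3415 = 0.09311.
Logarithmic decrement δ = 2πζ/√(1 − ζ²) = 2π × 0.09311/√(1 − 0.00867) = 0.5876.
After n cycles, x_n/x₀ = e^(−nδ), so x_10 = 7.70 × e^(−10 × 0.5876) = 7.70 × 0.002806 = 0.02161 mm.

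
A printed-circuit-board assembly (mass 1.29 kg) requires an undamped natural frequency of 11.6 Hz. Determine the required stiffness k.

6850 N/m

ω_n = 2πf_n = 2π × 11.6 = 72.88 rad/s.
k = m·ω_n² = 1.29 × 72.88² = 1.29 × 5312 = 6853 N/m.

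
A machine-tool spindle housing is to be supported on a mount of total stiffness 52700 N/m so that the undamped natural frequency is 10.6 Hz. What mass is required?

11.9 kg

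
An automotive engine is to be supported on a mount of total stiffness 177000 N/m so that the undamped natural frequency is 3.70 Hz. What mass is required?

ω_n = 2πf_n = 2π × 3.70 = 23.25 rad/s.
m = k/ω_n² = 177000/23.25² = 177000/540.5 = 327.5 kg.

327 kg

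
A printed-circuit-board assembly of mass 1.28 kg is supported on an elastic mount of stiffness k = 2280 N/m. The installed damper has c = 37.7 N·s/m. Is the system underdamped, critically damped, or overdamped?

c_c = 2√(k·m) = 108.0 N·s/m; ζ = c/c_c = 37.7/108.0 = 0.349.
Since ζ < 1 the system is underdamped.

underdamped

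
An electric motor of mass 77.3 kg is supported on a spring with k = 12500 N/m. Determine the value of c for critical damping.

1970 N·s/m

c_c = 2√(k·m) = 2√(12500 × 77.3) = 2 × 983.0 = 1966 N·s/m.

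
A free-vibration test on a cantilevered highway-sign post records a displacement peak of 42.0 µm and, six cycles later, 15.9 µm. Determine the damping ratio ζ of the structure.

Logarithmic decrement δ = (1/n)·ln(x₀/x_n) = (1/6)·ln(42.0/15.9) = (1/6)·ln(2.642) = 0.1619.
ζ = δ/√(4π² + δ²) = 0.1619/√(39.48 + 0.0262) = 0.1619/6.285 = 0.02576.

0.0258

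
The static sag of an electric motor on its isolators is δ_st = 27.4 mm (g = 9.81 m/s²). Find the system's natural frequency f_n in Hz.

3.01 Hz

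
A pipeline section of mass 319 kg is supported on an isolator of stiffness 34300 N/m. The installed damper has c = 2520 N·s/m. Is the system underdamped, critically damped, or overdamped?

underdamped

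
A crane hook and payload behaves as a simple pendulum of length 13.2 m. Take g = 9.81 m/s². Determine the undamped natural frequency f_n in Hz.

0.137 Hz

For a simple pendulum ω_n = √(g/L) = √(9.81/13.2) = √0.7432 = 0.8621 rad/s.
f_n = ω_n/(2π) = 0.8621/6.283 = 0.1372 Hz.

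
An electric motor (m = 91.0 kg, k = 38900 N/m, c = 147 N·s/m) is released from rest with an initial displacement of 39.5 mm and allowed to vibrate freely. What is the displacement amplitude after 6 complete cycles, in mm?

9.05 mm

ζ = c/(2√(km)) = 147/(2√(38900 × 91.0)) = 147/3763 = 0.03907.
Logarithmic decrement δ = 2πζ/√(1 − ζ²) = 2π × 0.03907/√(1 − 0.00153) = 0.2456.
After n cycles, x_n/x₀ = e^(−nδ), so x_6 = 39.5 × e^(−6 × 0.2456) = 39.5 × 0.2290 = 9.047 mm.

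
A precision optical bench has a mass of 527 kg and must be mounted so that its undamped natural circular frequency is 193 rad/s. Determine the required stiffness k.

k = m·ω_n² = 527 × 193.0² = 527 × 37250 = 19630000 N/m.

19600000 N/m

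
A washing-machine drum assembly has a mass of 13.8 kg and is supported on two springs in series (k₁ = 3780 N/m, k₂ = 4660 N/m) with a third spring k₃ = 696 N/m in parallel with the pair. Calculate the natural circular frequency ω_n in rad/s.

14.2 rad/s

Series pair: k_s = k₁k₂/(k₁+k₂) = (3780)(4660)/(3780 + 4660) = 2087 N/m. In parallel with k₃: k_eq = 2087 + 696 = 2783 N/m.
ω_n = √(k_eq/m) = √(2783/13.8) = √201.7 = 14.20 rad/s.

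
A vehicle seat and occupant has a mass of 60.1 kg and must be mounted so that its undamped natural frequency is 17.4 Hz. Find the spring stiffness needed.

718000 N/m

ω_n = 2πf_n = 2π × 17.4 = 109.3 rad/s.
k = m·ω_n² = 60.1 × 109.3² = 60.1 × 11950 = 718300 N/m.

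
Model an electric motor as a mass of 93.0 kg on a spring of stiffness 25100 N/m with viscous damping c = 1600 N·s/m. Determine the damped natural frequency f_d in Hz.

2.23 Hz

ω_n = √(k/m) = √(25100/93.0) = 16.43 rad/s.
Critical damping c_c = 2√(k·m) = 2√(25100 × 93.0) = 3056 N·s/m, so ζ = c/c_c = 1600/3056 = 0.5236.
ω_d = ω_n√(1 − ζ²) = 16.43 × √(1 − 0.274) = 14.00 rad/s.
f_d = ω_d/(2π) = 2.228 Hz.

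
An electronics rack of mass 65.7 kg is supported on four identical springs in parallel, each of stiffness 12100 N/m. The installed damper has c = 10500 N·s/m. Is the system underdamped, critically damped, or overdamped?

overdamped

Parallel springs add: k_eq = 4 × 12100 = 48400 N/m.
c_c = 2√(k_eq·m) = 3566 N·s/m; ζ = c/c_c = 10500/3566 = 2.94.
Since ζ > 1 the system is overdamped.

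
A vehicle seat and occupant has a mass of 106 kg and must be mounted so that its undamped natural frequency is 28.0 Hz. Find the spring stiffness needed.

3280000 N/m

ω_n = 2πf_n = 2π × 28.0 = 175.9 rad/s.
k = m·ω_n² = 106 × 175.9² = 106 × 30950 = 3281000 N/m.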